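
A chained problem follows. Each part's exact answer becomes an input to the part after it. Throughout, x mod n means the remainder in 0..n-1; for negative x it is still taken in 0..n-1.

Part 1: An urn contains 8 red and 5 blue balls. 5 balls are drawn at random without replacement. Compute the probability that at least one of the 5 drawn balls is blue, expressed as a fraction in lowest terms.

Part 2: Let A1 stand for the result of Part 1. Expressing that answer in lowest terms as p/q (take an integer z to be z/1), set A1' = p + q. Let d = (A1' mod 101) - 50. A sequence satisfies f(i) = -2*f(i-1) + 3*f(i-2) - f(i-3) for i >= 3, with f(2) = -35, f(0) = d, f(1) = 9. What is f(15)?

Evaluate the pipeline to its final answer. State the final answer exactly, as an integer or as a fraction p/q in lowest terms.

Part 1: total draws C(13,5) = 1287; complement C(8,5) = 56; favorable 1287 - 56 = 1231; P = 1231/1287; answer 1231/1287
Part 2: A1 = 1231/1287; threaded value p + q = 2518; d = 44; f(3) = -2*(-35) + 3*(9) - 1*(44) = 53; iterating: f(3)=53, f(4)=-220, f(5)=634, f(6)=-1981, f(7)=6084, f(8)=-18745, f(9)=57723, f(10)=-177765, f(11)=547444, f(12)=-1685906, f(13)=5191909, f(14)=-15988980, f(15)=49239593; answer 49239593

49239593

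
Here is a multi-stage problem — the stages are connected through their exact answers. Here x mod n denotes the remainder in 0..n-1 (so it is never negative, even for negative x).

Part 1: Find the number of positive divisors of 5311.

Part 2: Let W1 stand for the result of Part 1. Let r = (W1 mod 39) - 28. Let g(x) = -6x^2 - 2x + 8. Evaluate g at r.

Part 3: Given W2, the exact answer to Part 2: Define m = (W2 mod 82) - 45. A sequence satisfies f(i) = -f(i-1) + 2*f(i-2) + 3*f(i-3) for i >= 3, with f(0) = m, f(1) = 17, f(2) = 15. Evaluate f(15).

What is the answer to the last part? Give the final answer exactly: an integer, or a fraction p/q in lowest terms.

Part 1: 5311 = 47 * 113; number of divisors = (1+1) * (1+1) = 4; answer 4
Part 2: W1 = 4; r = -24; -6*(-24)^2 - 2*(-24)^1 + 8 = (-3456) + (48) + (8) = -3400; answer -3400
Part 3: W2 = -3400; m = -1; f(3) = -1*(15) + 2*(17) + 3*(-1) = 16; iterating: f(3)=16, f(4)=65, f(5)=12, f(6)=166, f(7)=53, f(8)=315, f(9)=289, f(10)=500, f(11)=1023, f(12)=844, f(13)=2702, f(14)=2055, f(15)=5881; answer 5881

5881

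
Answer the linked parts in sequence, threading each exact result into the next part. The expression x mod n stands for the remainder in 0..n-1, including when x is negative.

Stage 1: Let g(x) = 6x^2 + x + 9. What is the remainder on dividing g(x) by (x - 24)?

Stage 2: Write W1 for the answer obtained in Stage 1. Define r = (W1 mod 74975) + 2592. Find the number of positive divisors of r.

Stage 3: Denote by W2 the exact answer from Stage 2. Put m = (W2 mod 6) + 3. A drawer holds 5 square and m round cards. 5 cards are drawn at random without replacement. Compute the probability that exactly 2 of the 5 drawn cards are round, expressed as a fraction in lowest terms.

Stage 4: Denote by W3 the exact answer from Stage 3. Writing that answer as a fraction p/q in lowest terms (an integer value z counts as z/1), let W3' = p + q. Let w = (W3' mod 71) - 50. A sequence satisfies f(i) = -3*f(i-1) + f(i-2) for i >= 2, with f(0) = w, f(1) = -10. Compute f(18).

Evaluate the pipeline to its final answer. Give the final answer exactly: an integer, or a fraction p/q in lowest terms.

Stage 1: remainder = value at the root: 6*(24)^2 + 1*(24)^1 + 9 = (3456) + (24) + (9) = 3489; answer 3489
Stage 2: W1 = 3489; r = 6081; 6081 = 3 * 2027; number of divisors = (1+1) * (1+1) = 4; answer 4
Stage 3: W2 = 4; m = 7; total draws C(12,5) = 792; favorable C(7,2)*C(5,3) = 210; P = 35/132; answer 35/132
Stage 4: W3 = 35/132; threaded value p + q = 167; w = -25; f(2) = -3*(-10) + 1*(-25) = 5; iterating: f(2)=5, f(3)=-25, f(4)=80, f(5)=-265, f(6)=875, f(7)=-2890, f(8)=9545, f(9)=-31525, f(10)=104120, f(11)=-343885, f(12)=1135775, f(13)=-3751210, f(14)=12389405, f(15)=-40919425, f(16)=135147680, f(17)=-446362465, f(18)=1474235075; answer 1474235075

1474235075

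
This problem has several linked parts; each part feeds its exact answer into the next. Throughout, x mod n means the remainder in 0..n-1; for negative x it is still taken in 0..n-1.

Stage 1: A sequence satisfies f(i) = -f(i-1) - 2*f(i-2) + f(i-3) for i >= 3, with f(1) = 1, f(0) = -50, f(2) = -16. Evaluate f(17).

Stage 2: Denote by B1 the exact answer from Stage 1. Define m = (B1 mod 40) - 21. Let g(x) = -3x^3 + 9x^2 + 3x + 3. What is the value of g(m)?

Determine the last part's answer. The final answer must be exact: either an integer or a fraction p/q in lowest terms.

Stage 1: f(3) = -1*(-16) - 2*(1) + 1*(-50) = -36; iterating: f(3)=-36, f(4)=69, f(5)=-13, f(6)=-161, f(7)=256, f(8)=53, f(9)=-726, f(10)=876, f(11)=629, f(12)=-3107, f(13)=2725, f(14)=4118, f(15)=-12675, f(16)=7164, f(17)=22304; answer 22304
Stage 2: B1 = 22304; m = 3; -3*(3)^3 + 9*(3)^2 + 3*(3)^1 + 3 = (-81) + (81) + (9) + (3) = 12; answer 12

12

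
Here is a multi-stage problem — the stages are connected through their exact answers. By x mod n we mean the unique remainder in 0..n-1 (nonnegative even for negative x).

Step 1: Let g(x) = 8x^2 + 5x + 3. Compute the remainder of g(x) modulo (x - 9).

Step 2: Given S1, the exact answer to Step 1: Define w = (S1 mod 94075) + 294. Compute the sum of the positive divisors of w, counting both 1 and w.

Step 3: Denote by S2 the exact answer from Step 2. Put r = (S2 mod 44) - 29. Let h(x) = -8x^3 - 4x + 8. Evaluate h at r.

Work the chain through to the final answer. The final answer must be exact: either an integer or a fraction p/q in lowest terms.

-2764

Step 1: remainder = value at the root: 8*(9)^2 + 5*(9)^1 + 3 = (648) + (45) + (3) = 696; answer 696
Step 2: S1 = 696; w = 990; 990 = 2 * 3^2 * 5 * 11; sigma = (1 + 2) * (1 + 3 + 9) * (1 + 5) * (1 + 11) = 3 * 13 * 6 * 12 = 2808; answer 2808
Step 3: S2 = 2808; r = 7; -8*(7)^3 - 4*(7)^1 + 8 = (-2744) + (-28) + (8) = -2764; answer -2764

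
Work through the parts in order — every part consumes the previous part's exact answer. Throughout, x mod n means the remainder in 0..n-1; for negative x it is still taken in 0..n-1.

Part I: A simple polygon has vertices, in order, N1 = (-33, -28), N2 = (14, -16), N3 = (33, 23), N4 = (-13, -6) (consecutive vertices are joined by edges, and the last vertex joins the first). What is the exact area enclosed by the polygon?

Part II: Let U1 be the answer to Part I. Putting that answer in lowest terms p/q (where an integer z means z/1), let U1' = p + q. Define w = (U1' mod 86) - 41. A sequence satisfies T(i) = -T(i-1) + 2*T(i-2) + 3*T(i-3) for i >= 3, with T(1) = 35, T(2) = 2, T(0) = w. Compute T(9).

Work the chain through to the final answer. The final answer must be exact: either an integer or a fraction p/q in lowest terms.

542

Part I: cross terms: (-33*-16 - 14*-28)=920, (14*23 - 33*-16)=850, (33*-6 - -13*23)=101, (-13*-28 - -33*-6)=166; twice the area = |2037| = 2037; area = 2037/2; answer 2037/2
Part II: U1 = 2037/2; threaded value p + q = 2039; w = 20; T(3) = -1*(2) + 2*(35) + 3*(20) = 128; iterating: T(3)=128, T(4)=-19, T(5)=281, T(6)=65, T(7)=440, T(8)=533, T(9)=542; answer 542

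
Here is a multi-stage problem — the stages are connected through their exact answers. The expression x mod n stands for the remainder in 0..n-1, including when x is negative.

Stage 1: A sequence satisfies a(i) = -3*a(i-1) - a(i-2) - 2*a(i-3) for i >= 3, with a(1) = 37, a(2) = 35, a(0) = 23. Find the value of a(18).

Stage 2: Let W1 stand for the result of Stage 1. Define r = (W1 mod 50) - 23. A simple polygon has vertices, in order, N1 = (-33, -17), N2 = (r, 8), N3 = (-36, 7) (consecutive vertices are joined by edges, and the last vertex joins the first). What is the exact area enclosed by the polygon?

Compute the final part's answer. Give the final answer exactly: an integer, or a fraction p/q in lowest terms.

Stage 1: a(3) = -3*(35) - 1*(37) - 2*(23) = -188; iterating: a(3)=-188, a(4)=455, a(5)=-1247, a(6)=3662, a(7)=-10649, a(8)=30779, a(9)=-89012, a(10)=257555, a(11)=-745211, a(12)=2156102, a(13)=-6238205, a(14)=18048935, a(15)=-52220804, a(16)=151089887, a(17)=-437146727, a(18)=1264791902; answer 1264791902
Stage 2: W1 = 1264791902; r = -21; cross terms: (-33*8 - -21*-17)=-621, (-21*7 - -36*8)=141, (-36*-17 - -33*7)=843; twice the area = |363| = 363; area = 363/2; answer 363/2

363/2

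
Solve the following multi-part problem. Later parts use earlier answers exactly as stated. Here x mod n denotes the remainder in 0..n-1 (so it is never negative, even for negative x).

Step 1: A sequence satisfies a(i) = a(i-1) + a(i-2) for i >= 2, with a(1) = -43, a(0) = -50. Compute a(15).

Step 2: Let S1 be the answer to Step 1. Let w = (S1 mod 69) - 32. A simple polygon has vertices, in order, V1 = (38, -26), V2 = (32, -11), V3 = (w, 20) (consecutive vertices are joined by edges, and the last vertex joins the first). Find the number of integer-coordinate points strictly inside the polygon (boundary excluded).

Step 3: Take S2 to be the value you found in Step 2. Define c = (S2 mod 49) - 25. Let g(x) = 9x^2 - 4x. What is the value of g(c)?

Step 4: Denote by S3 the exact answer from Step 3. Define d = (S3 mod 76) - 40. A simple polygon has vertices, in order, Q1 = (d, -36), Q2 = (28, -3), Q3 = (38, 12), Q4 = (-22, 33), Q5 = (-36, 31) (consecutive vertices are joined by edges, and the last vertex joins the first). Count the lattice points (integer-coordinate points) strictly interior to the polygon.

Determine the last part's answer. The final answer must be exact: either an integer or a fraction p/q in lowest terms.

Step 1: a(2) = 1*(-43) + 1*(-50) = -93; iterating: a(2)=-93, a(3)=-136, a(4)=-229, a(5)=-365, a(6)=-594, a(7)=-959, a(8)=-1553, a(9)=-2512, a(10)=-4065, a(11)=-6577, a(12)=-10642, a(13)=-17219, a(14)=-27861, a(15)=-45080; answer -45080
Step 2: S1 = -45080; w = 14; cross terms: (38*-11 - 32*-26)=414, (32*20 - 14*-11)=794, (14*-26 - 38*20)=-1124; twice the area = |84| = 84; area = 42; boundary points = 3 + 1 + 2 = 6; strictly interior points = area - boundary/2 + 1 = 40; answer 40
Step 3: S2 = 40; c = 15; 9*(15)^2 - 4*(15)^1 = (2025) + (-60) = 1965; answer 1965
Step 4: S3 = 1965; d = 25; cross terms: (25*-3 - 28*-36)=933, (28*12 - 38*-3)=450, (38*33 - -22*12)=1518, (-22*31 - -36*33)=506, (-36*-36 - 25*31)=521; twice the area = |3928| = 3928; area = 1964; boundary points = 3 + 5 + 3 + 2 + 1 = 14; strictly interior points = area - boundary/2 + 1 = 1958; answer 1958

1958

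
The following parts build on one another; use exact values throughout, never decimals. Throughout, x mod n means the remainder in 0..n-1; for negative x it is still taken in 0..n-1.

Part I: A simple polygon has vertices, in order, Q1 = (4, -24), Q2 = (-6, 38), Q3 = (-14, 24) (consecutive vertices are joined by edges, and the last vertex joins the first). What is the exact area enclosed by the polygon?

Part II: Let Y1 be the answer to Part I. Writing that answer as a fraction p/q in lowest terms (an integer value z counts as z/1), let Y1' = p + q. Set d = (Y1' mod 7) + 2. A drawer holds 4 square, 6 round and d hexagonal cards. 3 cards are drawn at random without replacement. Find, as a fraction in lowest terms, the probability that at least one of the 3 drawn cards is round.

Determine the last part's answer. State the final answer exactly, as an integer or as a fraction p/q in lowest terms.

11/14

Part I: cross terms: (4*38 - -6*-24)=8, (-6*24 - -14*38)=388, (-14*-24 - 4*24)=240; twice the area = |636| = 636; area = 318; answer 318
Part II: Y1 = 318; threaded value p + q = 319; d = 6; total draws C(16,3) = 560; complement C(10,3) = 120; favorable 560 - 120 = 440; P = 11/14; answer 11/14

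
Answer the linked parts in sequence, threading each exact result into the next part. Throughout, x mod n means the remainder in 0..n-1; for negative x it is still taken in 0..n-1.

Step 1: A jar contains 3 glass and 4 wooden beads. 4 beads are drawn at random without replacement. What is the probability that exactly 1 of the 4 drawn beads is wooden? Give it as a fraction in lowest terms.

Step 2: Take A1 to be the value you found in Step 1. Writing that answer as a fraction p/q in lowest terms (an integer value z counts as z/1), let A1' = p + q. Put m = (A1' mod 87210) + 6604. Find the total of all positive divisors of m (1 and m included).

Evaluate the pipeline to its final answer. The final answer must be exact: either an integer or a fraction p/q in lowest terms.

Step 1: total draws C(7,4) = 35; favorable C(4,1)*C(3,3) = 4; P = 4/35; answer 4/35
Step 2: A1 = 4/35; threaded value p + q = 39; m = 6643; 6643 = 7 * 13 * 73; sigma = (1 + 7) * (1 + 13) * (1 + 73) = 8 * 14 * 74 = 8288; answer 8288

8288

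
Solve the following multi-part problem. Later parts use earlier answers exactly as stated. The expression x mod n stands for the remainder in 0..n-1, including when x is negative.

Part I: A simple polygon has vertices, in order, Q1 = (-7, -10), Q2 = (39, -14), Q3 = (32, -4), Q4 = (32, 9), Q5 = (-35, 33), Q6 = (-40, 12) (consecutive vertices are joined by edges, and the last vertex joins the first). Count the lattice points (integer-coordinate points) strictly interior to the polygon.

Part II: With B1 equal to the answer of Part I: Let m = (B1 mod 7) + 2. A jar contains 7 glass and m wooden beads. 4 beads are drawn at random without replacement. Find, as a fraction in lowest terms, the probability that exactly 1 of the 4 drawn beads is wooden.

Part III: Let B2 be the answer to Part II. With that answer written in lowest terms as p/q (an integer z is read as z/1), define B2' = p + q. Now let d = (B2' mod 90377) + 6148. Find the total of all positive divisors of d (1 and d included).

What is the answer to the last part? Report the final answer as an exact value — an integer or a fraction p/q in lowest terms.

Part I: cross terms: (-7*-14 - 39*-10)=488, (39*-4 - 32*-14)=292, (32*9 - 32*-4)=416, (32*33 - -35*9)=1371, (-35*12 - -40*33)=900, (-40*-10 - -7*12)=484; twice the area = |3951| = 3951; area = 3951/2; boundary points = 2 + 1 + 13 + 1 + 1 + 11 = 29; strictly interior points = area - boundary/2 + 1 = 1962; answer 1962
Part II: B1 = 1962; m = 4; total draws C(11,4) = 330; favorable C(4,1)*C(7,3) = 140; P = 14/33; answer 14/33
Part III: B2 = 14/33; threaded value p + q = 47; d = 6195; 6195 = 3 * 5 * 7 * 59; sigma = (1 + 3) * (1 + 5) * (1 + 7) * (1 + 59) = 4 * 6 * 8 * 60 = 11520; answer 11520

11520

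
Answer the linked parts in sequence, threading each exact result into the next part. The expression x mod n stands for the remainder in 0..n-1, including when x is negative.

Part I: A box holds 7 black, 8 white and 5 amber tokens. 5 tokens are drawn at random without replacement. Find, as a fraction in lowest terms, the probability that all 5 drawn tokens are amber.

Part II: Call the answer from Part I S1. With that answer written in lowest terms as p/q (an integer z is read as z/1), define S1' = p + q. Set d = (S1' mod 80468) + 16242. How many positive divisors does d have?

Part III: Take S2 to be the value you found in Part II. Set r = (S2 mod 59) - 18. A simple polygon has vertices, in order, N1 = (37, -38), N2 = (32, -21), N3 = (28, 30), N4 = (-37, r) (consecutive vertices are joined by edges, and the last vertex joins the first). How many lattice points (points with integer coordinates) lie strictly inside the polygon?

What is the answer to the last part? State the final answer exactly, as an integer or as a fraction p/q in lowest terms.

Part I: total draws C(20,5) = 15504; favorable C(5,5) = 1; P = 1/15504; answer 1/15504
Part II: S1 = 1/15504; threaded value p + q = 15505; d = 31747; 31747 = 53 * 599; number of divisors = (1+1) * (1+1) = 4; answer 4
Part III: S2 = 4; r = -14; cross terms: (37*-21 - 32*-38)=439, (32*30 - 28*-21)=1548, (28*-14 - -37*30)=718, (-37*-38 - 37*-14)=1924; twice the area = |4629| = 4629; area = 4629/2; boundary points = 1 + 1 + 1 + 2 = 5; strictly interior points = area - boundary/2 + 1 = 2313; answer 2313

2313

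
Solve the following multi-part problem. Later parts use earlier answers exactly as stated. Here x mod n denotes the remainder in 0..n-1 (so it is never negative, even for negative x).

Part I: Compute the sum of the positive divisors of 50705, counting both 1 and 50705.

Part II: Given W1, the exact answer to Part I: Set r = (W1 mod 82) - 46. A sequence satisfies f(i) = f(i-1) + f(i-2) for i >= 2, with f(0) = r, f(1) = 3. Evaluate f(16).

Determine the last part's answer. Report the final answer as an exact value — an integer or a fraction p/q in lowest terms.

-20219

Part I: 50705 = 5 * 10141; sigma = (1 + 5) * (1 + 10141) = 6 * 10142 = 60852; answer 60852
Part II: W1 = 60852; r = -38; f(2) = 1*(3) + 1*(-38) = -35; iterating: f(2)=-35, f(3)=-32, f(4)=-67, f(5)=-99, f(6)=-166, f(7)=-265, f(8)=-431, f(9)=-696, f(10)=-1127, f(11)=-1823, f(12)=-2950, f(13)=-4773, f(14)=-7723, f(15)=-12496, f(16)=-20219; answer -20219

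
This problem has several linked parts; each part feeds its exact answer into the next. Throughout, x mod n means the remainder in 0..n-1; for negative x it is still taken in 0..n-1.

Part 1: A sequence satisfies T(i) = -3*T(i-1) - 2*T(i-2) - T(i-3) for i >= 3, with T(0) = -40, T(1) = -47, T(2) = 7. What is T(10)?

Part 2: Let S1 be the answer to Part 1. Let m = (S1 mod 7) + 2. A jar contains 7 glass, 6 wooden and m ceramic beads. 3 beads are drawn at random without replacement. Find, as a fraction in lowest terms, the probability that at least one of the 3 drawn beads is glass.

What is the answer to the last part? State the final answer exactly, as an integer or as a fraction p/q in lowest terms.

217/272

Part 1: T(3) = -3*(7) - 2*(-47) - 1*(-40) = 113; iterating: T(3)=113, T(4)=-306, T(5)=685, T(6)=-1556, T(7)=3604, T(8)=-8385, T(9)=19503, T(10)=-45343; answer -45343
Part 2: S1 = -45343; m = 5; total draws C(18,3) = 816; complement C(11,3) = 165; favorable 816 - 165 = 651; P = 217/272; answer 217/272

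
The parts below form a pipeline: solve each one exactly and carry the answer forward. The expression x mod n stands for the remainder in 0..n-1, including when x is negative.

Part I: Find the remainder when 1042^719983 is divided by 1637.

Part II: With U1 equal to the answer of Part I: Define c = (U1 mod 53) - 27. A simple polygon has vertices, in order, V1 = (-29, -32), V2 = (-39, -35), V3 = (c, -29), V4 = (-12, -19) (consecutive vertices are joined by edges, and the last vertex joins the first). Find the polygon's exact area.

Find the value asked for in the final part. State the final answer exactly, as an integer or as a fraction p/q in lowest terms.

703/2

Part I: squarings mod 1637: 1042^1=1042, 1042^2=433, 1042^4=871, 1042^8=710, 1042^16=1541, 1042^32=1031, 1042^64=548, 1042^128=733, 1042^256=353, 1042^512=197, 1042^1024=1158, 1042^2048=261, 1042^4096=1004, 1042^8192=1261, 1042^16384=594, 1042^32768=881, 1042^65536=223, 1042^131072=619, 1042^262144=103, 1042^524288=787; 1042^719983 = 1042^1 * 1042^2 * 1042^4 * 1042^8 * 1042^32 * 1042^64 * 1042^1024 * 1042^2048 * 1042^4096 * 1042^8192 * 1042^16384 * 1042^32768 * 1042^131072 * 1042^524288 = 630 (mod 1637); answer 630
Part II: U1 = 630; c = 20; cross terms: (-29*-35 - -39*-32)=-233, (-39*-29 - 20*-35)=1831, (20*-19 - -12*-29)=-728, (-12*-32 - -29*-19)=-167; twice the area = |703| = 703; area = 703/2; answer 703/2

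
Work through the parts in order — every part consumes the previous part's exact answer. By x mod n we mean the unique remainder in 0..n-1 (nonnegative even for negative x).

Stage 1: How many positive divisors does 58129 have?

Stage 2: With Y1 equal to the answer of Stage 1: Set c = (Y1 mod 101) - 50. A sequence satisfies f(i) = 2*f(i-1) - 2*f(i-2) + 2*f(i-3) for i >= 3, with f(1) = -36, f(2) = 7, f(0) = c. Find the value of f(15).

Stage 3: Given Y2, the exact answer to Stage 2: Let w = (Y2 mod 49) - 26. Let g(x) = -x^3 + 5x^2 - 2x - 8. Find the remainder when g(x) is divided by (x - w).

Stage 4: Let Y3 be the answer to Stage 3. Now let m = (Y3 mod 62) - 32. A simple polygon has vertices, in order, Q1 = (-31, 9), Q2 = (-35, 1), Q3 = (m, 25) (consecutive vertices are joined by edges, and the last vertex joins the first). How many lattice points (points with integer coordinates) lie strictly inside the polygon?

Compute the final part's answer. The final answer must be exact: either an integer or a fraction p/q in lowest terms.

74

Stage 1: 58129 is prime, so its only divisors are 1 and 58129; count = 2; answer 2
Stage 2: Y1 = 2; c = -48; f(3) = 2*(7) - 2*(-36) + 2*(-48) = -10; iterating: f(3)=-10, f(4)=-106, f(5)=-178, f(6)=-164, f(7)=-184, f(8)=-396, f(9)=-752, f(10)=-1080, f(11)=-1448, f(12)=-2240, f(13)=-3744, f(14)=-5904, f(15)=-8800; answer -8800
Stage 3: Y2 = -8800; w = -6; remainder = value at the root: -1*(-6)^3 + 5*(-6)^2 - 2*(-6)^1 - 8 = (216) + (180) + (12) + (-8) = 400; answer 400
Stage 4: Y3 = 400; m = -4; cross terms: (-31*1 - -35*9)=284, (-35*25 - -4*1)=-871, (-4*9 - -31*25)=739; twice the area = |152| = 152; area = 76; boundary points = 4 + 1 + 1 = 6; strictly interior points = area - boundary/2 + 1 = 74; answer 74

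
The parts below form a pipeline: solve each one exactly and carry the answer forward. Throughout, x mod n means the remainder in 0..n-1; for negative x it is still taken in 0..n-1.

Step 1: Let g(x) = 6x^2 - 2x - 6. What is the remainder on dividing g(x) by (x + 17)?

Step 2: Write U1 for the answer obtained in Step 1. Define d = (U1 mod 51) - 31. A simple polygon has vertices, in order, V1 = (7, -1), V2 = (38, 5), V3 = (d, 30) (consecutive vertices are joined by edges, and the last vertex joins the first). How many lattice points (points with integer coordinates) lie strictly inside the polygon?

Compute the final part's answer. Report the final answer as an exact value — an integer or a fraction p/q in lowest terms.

Step 1: remainder = value at the root: 6*(-17)^2 - 2*(-17)^1 - 6 = (1734) + (34) + (-6) = 1762; answer 1762
Step 2: U1 = 1762; d = -3; cross terms: (7*5 - 38*-1)=73, (38*30 - -3*5)=1155, (-3*-1 - 7*30)=-207; twice the area = |1021| = 1021; area = 1021/2; boundary points = 1 + 1 + 1 = 3; strictly interior points = area - boundary/2 + 1 = 510; answer 510

510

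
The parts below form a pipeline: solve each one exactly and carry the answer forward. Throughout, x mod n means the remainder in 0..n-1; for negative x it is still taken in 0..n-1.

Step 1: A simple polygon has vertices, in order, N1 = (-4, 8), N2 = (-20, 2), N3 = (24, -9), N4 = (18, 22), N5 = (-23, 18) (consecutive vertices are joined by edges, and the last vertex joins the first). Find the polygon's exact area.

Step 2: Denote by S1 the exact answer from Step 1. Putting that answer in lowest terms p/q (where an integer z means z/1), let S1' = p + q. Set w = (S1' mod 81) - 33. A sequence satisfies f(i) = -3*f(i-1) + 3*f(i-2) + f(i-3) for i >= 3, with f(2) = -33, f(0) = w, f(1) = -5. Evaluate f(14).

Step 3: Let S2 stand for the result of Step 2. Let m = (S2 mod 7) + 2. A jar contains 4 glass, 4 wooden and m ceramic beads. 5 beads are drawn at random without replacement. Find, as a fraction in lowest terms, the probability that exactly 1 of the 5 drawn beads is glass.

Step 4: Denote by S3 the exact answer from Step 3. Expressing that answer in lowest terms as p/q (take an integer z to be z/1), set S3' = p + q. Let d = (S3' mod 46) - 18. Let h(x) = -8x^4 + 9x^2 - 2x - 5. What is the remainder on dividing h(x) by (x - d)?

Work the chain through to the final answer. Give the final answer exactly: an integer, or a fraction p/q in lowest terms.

Step 1: cross terms: (-4*2 - -20*8)=152, (-20*-9 - 24*2)=132, (24*22 - 18*-9)=690, (18*18 - -23*22)=830, (-23*8 - -4*18)=-112; twice the area = |1692| = 1692; area = 846; answer 846
Step 2: S1 = 846; threaded value p + q = 847; w = 4; f(3) = -3*(-33) + 3*(-5) + 1*(4) = 88; iterating: f(3)=88, f(4)=-368, f(5)=1335, f(6)=-5021, f(7)=18700, f(8)=-69828, f(9)=260563, f(10)=-972473, f(11)=3629280, f(12)=-13544696, f(13)=50549455, f(14)=-188653173; answer -188653173
Step 3: S2 = -188653173; m = 7; total draws C(15,5) = 3003; favorable C(4,1)*C(11,4) = 1320; P = 40/91; answer 40/91
Step 4: S3 = 40/91; threaded value p + q = 131; d = 21; remainder = value at the root: -8*(21)^4 + 9*(21)^2 - 2*(21)^1 - 5 = (-1555848) + (3969) + (-42) + (-5) = -1551926; answer -1551926

-1551926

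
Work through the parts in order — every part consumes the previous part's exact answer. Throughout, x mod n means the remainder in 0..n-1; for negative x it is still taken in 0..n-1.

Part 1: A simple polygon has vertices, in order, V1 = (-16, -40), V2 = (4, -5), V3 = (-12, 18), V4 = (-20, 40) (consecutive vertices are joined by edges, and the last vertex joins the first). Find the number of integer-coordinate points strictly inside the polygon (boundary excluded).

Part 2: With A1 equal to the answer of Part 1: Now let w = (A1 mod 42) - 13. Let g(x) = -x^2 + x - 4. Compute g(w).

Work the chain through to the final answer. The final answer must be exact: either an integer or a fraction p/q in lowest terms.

-136

Part 1: cross terms: (-16*-5 - 4*-40)=240, (4*18 - -12*-5)=12, (-12*40 - -20*18)=-120, (-20*-40 - -16*40)=1440; twice the area = |1572| = 1572; area = 786; boundary points = 5 + 1 + 2 + 4 = 12; strictly interior points = area - boundary/2 + 1 = 781; answer 781
Part 2: A1 = 781; w = 12; -1*(12)^2 + 1*(12)^1 - 4 = (-144) + (12) + (-4) = -136; answer -136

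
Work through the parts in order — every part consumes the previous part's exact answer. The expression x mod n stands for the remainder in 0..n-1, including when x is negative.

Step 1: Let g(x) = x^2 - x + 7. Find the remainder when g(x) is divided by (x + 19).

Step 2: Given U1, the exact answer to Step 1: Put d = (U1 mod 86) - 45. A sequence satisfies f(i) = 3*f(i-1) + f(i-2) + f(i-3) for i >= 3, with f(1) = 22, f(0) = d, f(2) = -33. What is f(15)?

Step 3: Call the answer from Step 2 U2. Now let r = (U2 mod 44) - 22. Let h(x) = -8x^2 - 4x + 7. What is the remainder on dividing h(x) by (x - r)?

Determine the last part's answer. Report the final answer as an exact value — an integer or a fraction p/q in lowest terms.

Step 1: remainder = value at the root: 1*(-19)^2 - 1*(-19)^1 + 7 = (361) + (19) + (7) = 387; answer 387
Step 2: U1 = 387; d = -2; f(3) = 3*(-33) + 1*(22) + 1*(-2) = -79; iterating: f(3)=-79, f(4)=-248, f(5)=-856, f(6)=-2895, f(7)=-9789, f(8)=-33118, f(9)=-112038, f(10)=-379021, f(11)=-1282219, f(12)=-4337716, f(13)=-14674388, f(14)=-49643099, f(15)=-167941401; answer -167941401
Step 3: U2 = -167941401; r = 21; remainder = value at the root: -8*(21)^2 - 4*(21)^1 + 7 = (-3528) + (-84) + (7) = -3605; answer -3605

-3605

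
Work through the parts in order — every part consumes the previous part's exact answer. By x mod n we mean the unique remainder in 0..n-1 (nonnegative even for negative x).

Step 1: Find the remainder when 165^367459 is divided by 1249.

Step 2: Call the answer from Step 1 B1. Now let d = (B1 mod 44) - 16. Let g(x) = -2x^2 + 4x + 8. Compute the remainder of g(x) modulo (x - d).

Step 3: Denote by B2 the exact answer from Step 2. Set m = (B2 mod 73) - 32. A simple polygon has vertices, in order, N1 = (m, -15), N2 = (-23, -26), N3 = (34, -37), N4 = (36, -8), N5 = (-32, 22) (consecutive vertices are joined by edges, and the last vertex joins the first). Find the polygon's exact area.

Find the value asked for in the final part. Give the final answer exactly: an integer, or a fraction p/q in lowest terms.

Step 1: squarings mod 1249: 165^1=165, 165^2=996, 165^4=310, 165^8=1176, 165^16=333, 165^32=977, 165^64=293, 165^128=917, 165^256=312, 165^512=1171, 165^1024=1088, 165^2048=941, 165^4096=1189, 165^8192=1102, 165^16384=376, 165^32768=239, 165^65536=916, 165^131072=977, 165^262144=293; 165^367459 = 165^1 * 165^2 * 165^32 * 165^64 * 165^256 * 165^512 * 165^2048 * 165^4096 * 165^32768 * 165^65536 * 165^262144 = 233 (mod 1249); answer 233
Step 2: B1 = 233; d = -3; remainder = value at the root: -2*(-3)^2 + 4*(-3)^1 + 8 = (-18) + (-12) + (8) = -22; answer -22
Step 3: B2 = -22; m = 19; cross terms: (19*-26 - -23*-15)=-839, (-23*-37 - 34*-26)=1735, (34*-8 - 36*-37)=1060, (36*22 - -32*-8)=536, (-32*-15 - 19*22)=62; twice the area = |2554| = 2554; area = 1277; answer 1277

1277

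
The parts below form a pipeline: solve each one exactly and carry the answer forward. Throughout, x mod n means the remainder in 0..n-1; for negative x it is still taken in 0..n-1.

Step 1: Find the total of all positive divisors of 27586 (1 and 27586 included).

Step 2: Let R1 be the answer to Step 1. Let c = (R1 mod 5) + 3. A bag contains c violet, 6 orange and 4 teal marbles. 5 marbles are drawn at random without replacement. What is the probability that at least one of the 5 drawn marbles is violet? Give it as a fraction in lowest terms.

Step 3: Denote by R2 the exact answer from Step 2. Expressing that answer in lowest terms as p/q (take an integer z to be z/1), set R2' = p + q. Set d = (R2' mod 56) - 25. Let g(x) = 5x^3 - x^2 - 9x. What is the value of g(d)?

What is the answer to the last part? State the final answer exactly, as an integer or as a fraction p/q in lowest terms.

20080

Step 1: 27586 = 2 * 13 * 1061; sigma = (1 + 2) * (1 + 13) * (1 + 1061) = 3 * 14 * 1062 = 44604; answer 44604
Step 2: R1 = 44604; c = 7; total draws C(17,5) = 6188; complement C(10,5) = 252; favorable 6188 - 252 = 5936; P = 212/221; answer 212/221
Step 3: R2 = 212/221; threaded value p + q = 433; d = 16; 5*(16)^3 - 1*(16)^2 - 9*(16)^1 = (20480) + (-256) + (-144) = 20080; answer 20080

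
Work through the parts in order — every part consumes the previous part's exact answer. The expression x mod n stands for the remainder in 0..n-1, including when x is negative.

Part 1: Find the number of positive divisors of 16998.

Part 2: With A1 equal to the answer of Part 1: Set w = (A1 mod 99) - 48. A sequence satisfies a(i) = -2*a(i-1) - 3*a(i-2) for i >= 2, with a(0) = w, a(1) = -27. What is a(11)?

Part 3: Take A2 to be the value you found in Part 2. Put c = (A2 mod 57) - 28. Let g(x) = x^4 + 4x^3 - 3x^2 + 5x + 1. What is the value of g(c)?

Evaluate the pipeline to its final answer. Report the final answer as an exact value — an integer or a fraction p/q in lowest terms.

Part 1: 16998 = 2 * 3 * 2833; number of divisors = (1+1) * (1+1) * (1+1) = 8; answer 8
Part 2: A1 = 8; w = -40; a(2) = -2*(-27) - 3*(-40) = 174; iterating: a(2)=174, a(3)=-267, a(4)=12, a(5)=777, a(6)=-1590, a(7)=849, a(8)=3072, a(9)=-8691, a(10)=8166, a(11)=9741; answer 9741
Part 3: A2 = 9741; c = 23; 1*(23)^4 + 4*(23)^3 - 3*(23)^2 + 5*(23)^1 + 1 = (279841) + (48668) + (-1587) + (115) + (1) = 327038; answer 327038

327038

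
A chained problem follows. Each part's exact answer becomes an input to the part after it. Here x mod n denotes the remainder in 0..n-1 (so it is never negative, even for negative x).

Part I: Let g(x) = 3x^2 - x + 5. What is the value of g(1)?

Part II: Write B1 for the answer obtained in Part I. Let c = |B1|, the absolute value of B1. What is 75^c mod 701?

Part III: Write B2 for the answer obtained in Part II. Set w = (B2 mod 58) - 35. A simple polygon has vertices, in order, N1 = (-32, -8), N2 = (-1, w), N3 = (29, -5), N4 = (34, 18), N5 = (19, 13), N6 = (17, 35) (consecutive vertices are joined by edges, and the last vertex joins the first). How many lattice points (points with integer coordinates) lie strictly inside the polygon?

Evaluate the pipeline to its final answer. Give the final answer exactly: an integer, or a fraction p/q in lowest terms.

829

Part I: 3*(1)^2 - 1*(1)^1 + 5 = (3) + (-1) + (5) = 7; answer 7
Part II: B1 = 7; c = 7; squarings mod 701: 75^1=75, 75^2=17, 75^4=289; 75^7 = 75^1 * 75^2 * 75^4 = 450 (mod 701); answer 450
Part III: B2 = 450; w = 9; cross terms: (-32*9 - -1*-8)=-296, (-1*-5 - 29*9)=-256, (29*18 - 34*-5)=692, (34*13 - 19*18)=100, (19*35 - 17*13)=444, (17*-8 - -32*35)=984; twice the area = |1668| = 1668; area = 834; boundary points = 1 + 2 + 1 + 5 + 2 + 1 = 12; strictly interior points = area - boundary/2 + 1 = 829; answer 829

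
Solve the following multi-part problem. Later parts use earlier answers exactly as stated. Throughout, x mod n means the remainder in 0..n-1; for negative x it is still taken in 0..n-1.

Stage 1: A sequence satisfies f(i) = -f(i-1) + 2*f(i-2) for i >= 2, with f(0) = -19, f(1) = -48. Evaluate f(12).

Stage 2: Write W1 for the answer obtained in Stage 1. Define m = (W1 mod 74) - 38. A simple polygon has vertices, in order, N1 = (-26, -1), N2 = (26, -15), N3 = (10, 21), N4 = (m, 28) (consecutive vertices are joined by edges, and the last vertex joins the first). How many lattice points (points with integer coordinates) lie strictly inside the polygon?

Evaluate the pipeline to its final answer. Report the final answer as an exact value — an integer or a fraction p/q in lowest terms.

925

Stage 1: f(2) = -1*(-48) + 2*(-19) = 10; iterating: f(2)=10, f(3)=-106, f(4)=126, f(5)=-338, f(6)=590, f(7)=-1266, f(8)=2446, f(9)=-4978, f(10)=9870, f(11)=-19826, f(12)=39566; answer 39566
Stage 2: W1 = 39566; m = 12; cross terms: (-26*-15 - 26*-1)=416, (26*21 - 10*-15)=696, (10*28 - 12*21)=28, (12*-1 - -26*28)=716; twice the area = |1856| = 1856; area = 928; boundary points = 2 + 4 + 1 + 1 = 8; strictly interior points = area - boundary/2 + 1 = 925; answer 925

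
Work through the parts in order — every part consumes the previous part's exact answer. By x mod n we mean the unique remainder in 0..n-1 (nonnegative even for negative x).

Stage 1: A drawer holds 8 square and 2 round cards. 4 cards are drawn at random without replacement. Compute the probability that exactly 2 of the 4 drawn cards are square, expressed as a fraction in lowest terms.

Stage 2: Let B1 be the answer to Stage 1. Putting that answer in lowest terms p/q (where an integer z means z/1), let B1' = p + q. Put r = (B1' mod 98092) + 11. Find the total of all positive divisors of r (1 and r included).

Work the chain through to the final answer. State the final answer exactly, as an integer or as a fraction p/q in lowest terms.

Stage 1: total draws C(10,4) = 210; favorable C(8,2)*C(2,2) = 28; P = 2/15; answer 2/15
Stage 2: B1 = 2/15; threaded value p + q = 17; r = 28; 28 = 2^2 * 7; sigma = (1 + 2 + 4) * (1 + 7) = 7 * 8 = 56; answer 56

56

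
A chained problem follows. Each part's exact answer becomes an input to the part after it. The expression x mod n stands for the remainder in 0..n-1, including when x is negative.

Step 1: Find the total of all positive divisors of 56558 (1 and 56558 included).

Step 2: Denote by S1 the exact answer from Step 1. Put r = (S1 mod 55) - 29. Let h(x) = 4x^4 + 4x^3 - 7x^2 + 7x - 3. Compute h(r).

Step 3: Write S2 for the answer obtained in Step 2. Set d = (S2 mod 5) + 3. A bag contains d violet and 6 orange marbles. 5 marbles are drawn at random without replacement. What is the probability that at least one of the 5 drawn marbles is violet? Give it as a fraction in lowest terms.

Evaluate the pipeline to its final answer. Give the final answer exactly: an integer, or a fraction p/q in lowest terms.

20/21

Step 1: 56558 = 2 * 28279; sigma = (1 + 2) * (1 + 28279) = 3 * 28280 = 84840; answer 84840
Step 2: S1 = 84840; r = 1; 4*(1)^4 + 4*(1)^3 - 7*(1)^2 + 7*(1)^1 - 3 = (4) + (4) + (-7) + (7) + (-3) = 5; answer 5
Step 3: S2 = 5; d = 3; total draws C(9,5) = 126; complement C(6,5) = 6; favorable 126 - 6 = 120; P = 20/21; answer 20/21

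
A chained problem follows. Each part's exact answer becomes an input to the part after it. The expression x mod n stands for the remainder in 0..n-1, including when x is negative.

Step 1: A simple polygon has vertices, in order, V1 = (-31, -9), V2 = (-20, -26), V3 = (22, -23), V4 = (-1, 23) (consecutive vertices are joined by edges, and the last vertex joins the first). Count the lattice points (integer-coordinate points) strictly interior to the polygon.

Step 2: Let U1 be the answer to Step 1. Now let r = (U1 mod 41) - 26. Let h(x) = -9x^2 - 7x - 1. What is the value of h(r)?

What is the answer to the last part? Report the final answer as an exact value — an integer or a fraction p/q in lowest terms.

Step 1: cross terms: (-31*-26 - -20*-9)=626, (-20*-23 - 22*-26)=1032, (22*23 - -1*-23)=483, (-1*-9 - -31*23)=722; twice the area = |2863| = 2863; area = 2863/2; boundary points = 1 + 3 + 23 + 2 = 29; strictly interior points = area - boundary/2 + 1 = 1418; answer 1418
Step 2: U1 = 1418; r = -2; -9*(-2)^2 - 7*(-2)^1 - 1 = (-36) + (14) + (-1) = -23; answer -23

-23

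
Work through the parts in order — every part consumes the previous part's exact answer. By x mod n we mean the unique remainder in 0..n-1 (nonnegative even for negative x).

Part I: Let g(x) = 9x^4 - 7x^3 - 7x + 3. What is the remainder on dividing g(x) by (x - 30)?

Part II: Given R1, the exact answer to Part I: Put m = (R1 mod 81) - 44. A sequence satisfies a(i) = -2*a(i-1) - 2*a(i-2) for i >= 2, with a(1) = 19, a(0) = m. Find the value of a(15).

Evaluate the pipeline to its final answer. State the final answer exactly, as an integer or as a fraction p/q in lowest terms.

6528

Part I: remainder = value at the root: 9*(30)^4 - 7*(30)^3 - 7*(30)^1 + 3 = (7290000) + (-189000) + (-210) + (3) = 7100793; answer 7100793
Part II: R1 = 7100793; m = -35; a(2) = -2*(19) - 2*(-35) = 32; iterating: a(2)=32, a(3)=-102, a(4)=140, a(5)=-76, a(6)=-128, a(7)=408, a(8)=-560, a(9)=304, a(10)=512, a(11)=-1632, a(12)=2240, a(13)=-1216, a(14)=-2048, a(15)=6528; answer 6528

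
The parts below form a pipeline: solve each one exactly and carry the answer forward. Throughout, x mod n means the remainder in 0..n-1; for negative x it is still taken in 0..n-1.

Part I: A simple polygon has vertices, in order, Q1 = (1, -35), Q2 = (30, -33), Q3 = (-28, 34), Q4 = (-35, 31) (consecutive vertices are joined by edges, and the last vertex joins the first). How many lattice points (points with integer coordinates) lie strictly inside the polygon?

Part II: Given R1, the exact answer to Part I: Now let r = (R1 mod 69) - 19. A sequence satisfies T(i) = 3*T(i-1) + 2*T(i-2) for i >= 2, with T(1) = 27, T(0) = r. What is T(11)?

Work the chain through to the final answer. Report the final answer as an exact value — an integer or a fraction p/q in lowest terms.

Part I: cross terms: (1*-33 - 30*-35)=1017, (30*34 - -28*-33)=96, (-28*31 - -35*34)=322, (-35*-35 - 1*31)=1194; twice the area = |2629| = 2629; area = 2629/2; boundary points = 1 + 1 + 1 + 6 = 9; strictly interior points = area - boundary/2 + 1 = 1311; answer 1311
Part II: R1 = 1311; r = -19; T(2) = 3*(27) + 2*(-19) = 43; iterating: T(2)=43, T(3)=183, T(4)=635, T(5)=2271, T(6)=8083, T(7)=28791, T(8)=102539, T(9)=365199, T(10)=1300675, T(11)=4632423; answer 4632423

4632423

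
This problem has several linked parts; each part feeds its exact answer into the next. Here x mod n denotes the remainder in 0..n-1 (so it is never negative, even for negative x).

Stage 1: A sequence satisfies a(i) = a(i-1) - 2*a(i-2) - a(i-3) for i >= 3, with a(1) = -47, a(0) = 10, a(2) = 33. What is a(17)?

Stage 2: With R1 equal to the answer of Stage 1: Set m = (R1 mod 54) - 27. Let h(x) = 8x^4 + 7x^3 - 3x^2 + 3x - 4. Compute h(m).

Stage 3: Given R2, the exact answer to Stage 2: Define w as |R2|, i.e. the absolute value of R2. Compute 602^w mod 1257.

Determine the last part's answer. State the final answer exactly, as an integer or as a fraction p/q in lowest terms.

634

Stage 1: a(3) = 1*(33) - 2*(-47) - 1*(10) = 117; iterating: a(3)=117, a(4)=98, a(5)=-169, a(6)=-482, a(7)=-242, a(8)=891, a(9)=1857, a(10)=317, a(11)=-4288, a(12)=-6779, a(13)=1480, a(14)=19326, a(15)=23145, a(16)=-16987, a(17)=-82603; answer -82603
Stage 2: R1 = -82603; m = -10; 8*(-10)^4 + 7*(-10)^3 - 3*(-10)^2 + 3*(-10)^1 - 4 = (80000) + (-7000) + (-300) + (-30) + (-4) = 72666; answer 72666
Stage 3: R2 = 72666; w = 72666; squarings mod 1257: 602^1=602, 602^2=388, 602^4=961, 602^8=883, 602^16=349, 602^32=1129, 602^64=43, 602^128=592, 602^256=1018, 602^512=556, 602^1024=1171, 602^2048=1111, 602^4096=1204, 602^8192=295, 602^16384=292, 602^32768=1045, 602^65536=949; 602^72666 = 602^2 * 602^8 * 602^16 * 602^64 * 602^128 * 602^256 * 602^512 * 602^2048 * 602^4096 * 602^65536 = 634 (mod 1257); answer 634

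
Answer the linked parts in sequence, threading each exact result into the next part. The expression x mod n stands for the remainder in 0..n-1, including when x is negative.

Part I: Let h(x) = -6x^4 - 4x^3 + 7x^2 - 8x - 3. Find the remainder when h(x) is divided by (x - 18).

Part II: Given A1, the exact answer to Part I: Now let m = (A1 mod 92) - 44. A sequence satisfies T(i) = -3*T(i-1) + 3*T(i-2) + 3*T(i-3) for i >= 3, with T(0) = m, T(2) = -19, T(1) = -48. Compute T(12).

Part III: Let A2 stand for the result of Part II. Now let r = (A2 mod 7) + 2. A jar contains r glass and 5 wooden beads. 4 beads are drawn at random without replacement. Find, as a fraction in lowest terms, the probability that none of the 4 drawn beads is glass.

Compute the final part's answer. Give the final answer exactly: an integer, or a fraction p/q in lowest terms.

Part I: remainder = value at the root: -6*(18)^4 - 4*(18)^3 + 7*(18)^2 - 8*(18)^1 - 3 = (-629856) + (-23328) + (2268) + (-144) + (-3) = -651063; answer -651063
Part II: A1 = -651063; m = -23; T(3) = -3*(-19) + 3*(-48) + 3*(-23) = -156; iterating: T(3)=-156, T(4)=267, T(5)=-1326, T(6)=4311, T(7)=-16110, T(8)=57285, T(9)=-207252, T(10)=745281, T(11)=-2685744, T(12)=9671319; answer 9671319
Part III: A2 = 9671319; r = 2; total draws C(7,4) = 35; favorable C(5,4) = 5; P = 1/7; answer 1/7

1/7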